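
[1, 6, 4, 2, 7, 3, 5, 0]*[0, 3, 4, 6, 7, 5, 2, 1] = [3, 2, 7, 4, 1, 6, 5, 0]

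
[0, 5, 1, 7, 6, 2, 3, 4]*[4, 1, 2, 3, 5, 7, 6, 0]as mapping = [0→4, 1→7, 2→1, 3→0, 4→6, 5→2, 6→3, 7→5]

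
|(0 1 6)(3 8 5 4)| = 12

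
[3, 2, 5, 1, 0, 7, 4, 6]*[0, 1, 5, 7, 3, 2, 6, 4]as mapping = [0→7, 1→5, 2→2, 3→1, 4→0, 5→4, 6→3, 7→6]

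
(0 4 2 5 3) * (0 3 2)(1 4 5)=(0 5 2 1 4)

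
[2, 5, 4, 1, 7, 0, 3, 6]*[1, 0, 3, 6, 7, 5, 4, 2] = [3, 5, 7, 0, 2, 1, 6, 4]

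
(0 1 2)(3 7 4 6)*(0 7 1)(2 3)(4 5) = (1 3)(2 7 5 4 6)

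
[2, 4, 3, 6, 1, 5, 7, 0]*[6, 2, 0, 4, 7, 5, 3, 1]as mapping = [0→0, 1→7, 2→4, 3→3, 4→2, 5→5, 6→1, 7→6]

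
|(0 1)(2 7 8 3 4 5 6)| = 14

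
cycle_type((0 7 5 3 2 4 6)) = 7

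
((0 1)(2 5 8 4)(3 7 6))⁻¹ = (0 1)(2 4 8 5)(3 6 7)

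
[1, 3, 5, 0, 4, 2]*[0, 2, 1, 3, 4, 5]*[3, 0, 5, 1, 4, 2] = [5, 1, 2, 3, 4, 0]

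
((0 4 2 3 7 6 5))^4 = (0 7 4 6 2 5 3)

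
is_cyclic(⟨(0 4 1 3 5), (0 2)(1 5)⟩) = no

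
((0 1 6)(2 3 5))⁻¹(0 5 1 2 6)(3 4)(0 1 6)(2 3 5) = (0 1 2 6 3)(4 5)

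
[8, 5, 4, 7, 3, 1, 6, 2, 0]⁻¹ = [8, 5, 7, 4, 2, 1, 6, 3, 0]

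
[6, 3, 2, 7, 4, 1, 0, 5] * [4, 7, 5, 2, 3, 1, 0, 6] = [0, 2, 5, 6, 3, 7, 4, 1]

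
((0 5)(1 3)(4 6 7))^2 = (4 7 6)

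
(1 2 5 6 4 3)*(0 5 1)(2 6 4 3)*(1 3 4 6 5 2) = (0 2 3)(1 5 6 4)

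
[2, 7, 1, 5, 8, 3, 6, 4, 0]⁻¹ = [8, 2, 0, 5, 7, 3, 6, 1, 4]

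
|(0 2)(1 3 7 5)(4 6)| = 4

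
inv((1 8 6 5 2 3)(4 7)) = (1 3 2 5 6 8)(4 7)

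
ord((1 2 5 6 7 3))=6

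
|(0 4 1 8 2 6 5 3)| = 8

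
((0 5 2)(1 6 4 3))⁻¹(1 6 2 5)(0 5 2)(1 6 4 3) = (0 2 6 4)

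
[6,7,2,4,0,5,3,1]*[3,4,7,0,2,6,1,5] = [1,5,7,2,3,6,0,4]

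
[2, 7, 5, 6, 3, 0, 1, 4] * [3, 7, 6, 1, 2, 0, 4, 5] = [6, 5, 0, 4, 1, 3, 7, 2]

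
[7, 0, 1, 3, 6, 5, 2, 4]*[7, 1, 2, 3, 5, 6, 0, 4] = [4, 7, 1, 3, 0, 6, 2, 5]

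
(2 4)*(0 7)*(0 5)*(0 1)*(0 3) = (0 7 5 1 3)(2 4)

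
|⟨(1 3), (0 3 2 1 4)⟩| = 120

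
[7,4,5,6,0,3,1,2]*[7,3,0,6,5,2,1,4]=[4,5,2,1,7,6,3,0]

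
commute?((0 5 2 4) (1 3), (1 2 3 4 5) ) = no:(0 5 2 4) (1 3)*(1 2 3 4 5) = (0 1 4) (2 5 3), (1 2 3 4 5)*(0 5 2 4) (1 3) = (0 5 3) (1 4 2) 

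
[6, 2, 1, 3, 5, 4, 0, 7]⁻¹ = [6, 2, 1, 3, 5, 4, 0, 7]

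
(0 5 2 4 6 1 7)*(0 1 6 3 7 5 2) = (0 2 4 3 7 1 5)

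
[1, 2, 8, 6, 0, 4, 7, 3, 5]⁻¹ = [4, 0, 1, 7, 5, 8, 3, 6, 2]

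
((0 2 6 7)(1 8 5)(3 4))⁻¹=(0 7 6 2)(1 5 8)(3 4)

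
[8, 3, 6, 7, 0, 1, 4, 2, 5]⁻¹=[4, 5, 7, 1, 6, 8, 2, 3, 0]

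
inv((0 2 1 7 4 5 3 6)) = (0 6 3 5 4 7 1 2)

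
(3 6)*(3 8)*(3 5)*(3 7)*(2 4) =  (2 4)(3 6 8 5 7)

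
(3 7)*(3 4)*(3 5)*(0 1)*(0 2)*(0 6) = (0 1 2 6)(3 7 4 5)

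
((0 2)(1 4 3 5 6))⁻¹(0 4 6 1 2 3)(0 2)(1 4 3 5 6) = (0 5 2 3 1 4)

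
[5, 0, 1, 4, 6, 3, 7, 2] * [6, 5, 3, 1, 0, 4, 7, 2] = [4, 6, 5, 0, 7, 1, 2, 3]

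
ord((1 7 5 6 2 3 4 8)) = 8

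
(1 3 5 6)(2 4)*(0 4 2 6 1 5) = (0 4 6 5 1 3)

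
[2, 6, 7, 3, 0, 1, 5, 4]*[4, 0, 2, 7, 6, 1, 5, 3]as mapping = [0→2, 1→5, 2→3, 3→7, 4→4, 5→0, 6→1, 7→6]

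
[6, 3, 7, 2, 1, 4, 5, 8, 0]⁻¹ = [8, 4, 3, 1, 5, 6, 0, 2, 7]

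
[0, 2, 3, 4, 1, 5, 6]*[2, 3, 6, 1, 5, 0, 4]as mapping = [0→2, 1→6, 2→1, 3→5, 4→3, 5→0, 6→4]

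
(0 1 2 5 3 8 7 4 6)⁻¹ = (0 6 4 7 8 3 5 2 1)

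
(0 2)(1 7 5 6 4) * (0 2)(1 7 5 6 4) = (1 5 4 7 6)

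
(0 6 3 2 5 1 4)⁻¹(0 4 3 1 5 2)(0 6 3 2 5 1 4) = (0 2 4 1 5 6)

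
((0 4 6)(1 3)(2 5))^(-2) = (0 4 6)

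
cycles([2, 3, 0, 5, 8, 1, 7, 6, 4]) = (0 2)(1 3 5)(4 8)(6 7)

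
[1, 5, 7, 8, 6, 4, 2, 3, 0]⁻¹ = [8, 0, 6, 7, 5, 1, 4, 2, 3]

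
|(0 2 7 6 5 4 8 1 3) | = 9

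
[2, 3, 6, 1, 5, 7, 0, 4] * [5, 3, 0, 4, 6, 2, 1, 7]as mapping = [0→0, 1→4, 2→1, 3→3, 4→2, 5→7, 6→5, 7→6]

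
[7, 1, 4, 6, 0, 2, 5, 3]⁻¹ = [4, 1, 5, 7, 2, 6, 3, 0]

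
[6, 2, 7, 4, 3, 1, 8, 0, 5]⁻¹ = [7, 5, 1, 4, 3, 8, 0, 2, 6]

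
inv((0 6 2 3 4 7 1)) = (0 1 7 4 3 2 6)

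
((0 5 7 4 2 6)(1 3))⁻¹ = (0 6 2 4 7 5)(1 3)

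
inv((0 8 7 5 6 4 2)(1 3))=(0 2 4 6 5 7 8)(1 3)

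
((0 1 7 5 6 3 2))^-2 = (0 3 5 1 2 6 7)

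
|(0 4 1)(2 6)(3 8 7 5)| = 12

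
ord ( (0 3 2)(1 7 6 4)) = 12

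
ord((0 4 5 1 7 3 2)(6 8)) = 14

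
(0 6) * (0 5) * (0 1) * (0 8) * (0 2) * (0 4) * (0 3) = (0 6 5 1 8 2 4 3) 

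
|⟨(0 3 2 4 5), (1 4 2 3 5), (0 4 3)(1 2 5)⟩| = 360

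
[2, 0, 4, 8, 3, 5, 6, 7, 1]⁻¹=[1, 8, 0, 4, 2, 5, 6, 7, 3]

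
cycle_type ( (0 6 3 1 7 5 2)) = 7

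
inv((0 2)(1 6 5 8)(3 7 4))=(0 2)(1 8 5 6)(3 4 7)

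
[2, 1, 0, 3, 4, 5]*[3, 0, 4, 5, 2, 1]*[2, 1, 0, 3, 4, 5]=[4, 2, 3, 5, 0, 1]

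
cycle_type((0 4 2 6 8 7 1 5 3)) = 9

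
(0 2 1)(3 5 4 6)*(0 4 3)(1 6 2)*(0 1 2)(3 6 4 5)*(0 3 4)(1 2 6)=(0 6 2)(1 5)(3 4)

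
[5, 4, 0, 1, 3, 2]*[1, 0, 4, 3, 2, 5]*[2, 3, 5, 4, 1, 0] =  [0, 5, 3, 2, 4, 1]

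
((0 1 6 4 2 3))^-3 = (0 4)(1 2)(3 6)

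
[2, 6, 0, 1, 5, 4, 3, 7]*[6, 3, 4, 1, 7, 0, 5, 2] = [4, 5, 6, 3, 0, 7, 1, 2]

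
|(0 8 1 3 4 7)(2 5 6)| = 6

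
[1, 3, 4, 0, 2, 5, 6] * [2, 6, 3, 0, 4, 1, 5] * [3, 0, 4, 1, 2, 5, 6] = [6, 3, 2, 4, 1, 0, 5]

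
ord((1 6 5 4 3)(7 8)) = 10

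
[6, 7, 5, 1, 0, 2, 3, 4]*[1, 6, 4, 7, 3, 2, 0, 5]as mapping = [0→0, 1→5, 2→2, 3→6, 4→1, 5→4, 6→7, 7→3]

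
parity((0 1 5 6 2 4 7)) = even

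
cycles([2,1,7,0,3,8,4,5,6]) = (0 2 7 5 8 6 4 3)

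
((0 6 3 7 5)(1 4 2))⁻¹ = (0 5 7 3 6)(1 2 4)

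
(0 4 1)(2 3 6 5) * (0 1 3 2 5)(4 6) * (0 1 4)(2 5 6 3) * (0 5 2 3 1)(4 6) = (0 1 6)(3 5 4)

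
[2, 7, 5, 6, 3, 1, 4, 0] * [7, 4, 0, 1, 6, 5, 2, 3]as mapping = [0→0, 1→3, 2→5, 3→2, 4→1, 5→4, 6→6, 7→7]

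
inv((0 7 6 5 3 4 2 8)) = (0 8 2 4 3 5 6 7)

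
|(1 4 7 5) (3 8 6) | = 12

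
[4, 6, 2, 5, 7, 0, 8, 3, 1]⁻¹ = [5, 8, 2, 7, 0, 3, 1, 4, 6]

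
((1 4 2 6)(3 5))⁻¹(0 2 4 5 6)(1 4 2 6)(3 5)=(0 6 2 3 1)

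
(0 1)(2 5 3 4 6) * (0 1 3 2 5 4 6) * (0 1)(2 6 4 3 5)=(0 5 6 2 3 4 1)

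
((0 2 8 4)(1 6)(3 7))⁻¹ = (0 4 8 2)(1 6)(3 7)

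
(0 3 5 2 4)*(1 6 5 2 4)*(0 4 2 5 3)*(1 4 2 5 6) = (2 4)(3 6)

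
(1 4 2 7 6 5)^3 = (1 7)(2 5)(4 6)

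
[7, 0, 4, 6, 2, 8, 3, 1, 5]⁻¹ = [1, 7, 4, 6, 2, 8, 3, 0, 5]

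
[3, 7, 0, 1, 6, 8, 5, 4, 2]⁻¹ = [2, 3, 8, 0, 7, 6, 4, 1, 5]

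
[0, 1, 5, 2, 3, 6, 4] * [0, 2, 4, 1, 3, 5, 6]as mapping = [0→0, 1→2, 2→5, 3→4, 4→1, 5→6, 6→3]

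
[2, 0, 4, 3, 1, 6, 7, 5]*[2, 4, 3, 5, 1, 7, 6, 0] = [3, 2, 1, 5, 4, 6, 0, 7]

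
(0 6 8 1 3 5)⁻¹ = (0 5 3 1 8 6)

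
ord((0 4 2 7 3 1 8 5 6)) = 9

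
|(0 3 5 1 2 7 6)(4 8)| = 14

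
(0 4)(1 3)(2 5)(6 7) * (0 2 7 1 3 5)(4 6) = (0 6 1 5 7 4 2)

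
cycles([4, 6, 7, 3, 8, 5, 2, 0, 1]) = (0 4 8 1 6 2 7)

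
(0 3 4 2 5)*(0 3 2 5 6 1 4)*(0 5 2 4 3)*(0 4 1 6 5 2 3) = (0 1)(2 5 4 3)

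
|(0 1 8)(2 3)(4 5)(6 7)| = 6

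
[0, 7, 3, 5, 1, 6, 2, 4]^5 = [0, 4, 3, 5, 7, 6, 2, 1]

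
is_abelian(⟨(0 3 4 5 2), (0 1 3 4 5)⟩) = no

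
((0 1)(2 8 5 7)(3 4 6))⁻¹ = (0 1)(2 7 5 8)(3 6 4)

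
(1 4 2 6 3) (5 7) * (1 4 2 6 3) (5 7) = (1 2 3 4 6) 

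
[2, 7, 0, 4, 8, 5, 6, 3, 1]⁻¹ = [2, 8, 0, 7, 3, 5, 6, 1, 4]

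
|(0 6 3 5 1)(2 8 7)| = 15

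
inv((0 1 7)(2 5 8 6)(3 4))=(0 7 1)(2 6 8 5)(3 4)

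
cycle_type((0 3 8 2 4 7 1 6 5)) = 9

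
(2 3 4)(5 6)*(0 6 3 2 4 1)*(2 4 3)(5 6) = (0 5 2 4 3 1)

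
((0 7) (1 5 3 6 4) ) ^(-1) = (0 7) (1 4 6 3 5) 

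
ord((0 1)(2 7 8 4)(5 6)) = 4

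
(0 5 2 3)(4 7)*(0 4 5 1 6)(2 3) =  (0 1 6)(3 4 7 5)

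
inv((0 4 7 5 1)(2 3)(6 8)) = (0 1 5 7 4)(2 3)(6 8)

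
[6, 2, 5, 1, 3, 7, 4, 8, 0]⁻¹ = [8, 3, 1, 4, 6, 2, 0, 5, 7]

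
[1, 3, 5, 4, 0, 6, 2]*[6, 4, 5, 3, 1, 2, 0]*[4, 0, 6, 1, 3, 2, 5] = [3, 1, 6, 0, 5, 4, 2]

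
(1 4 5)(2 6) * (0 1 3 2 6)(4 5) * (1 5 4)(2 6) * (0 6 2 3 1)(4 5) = (0 4)(1 5)(2 6 3)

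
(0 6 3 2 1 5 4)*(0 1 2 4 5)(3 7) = (0 6 7 3 4 1)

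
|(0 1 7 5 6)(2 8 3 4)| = 20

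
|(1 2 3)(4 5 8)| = 3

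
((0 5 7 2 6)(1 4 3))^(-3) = (0 7 6 5 2)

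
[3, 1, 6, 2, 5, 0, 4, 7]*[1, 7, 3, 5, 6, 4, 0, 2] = [5, 7, 0, 3, 4, 1, 6, 2]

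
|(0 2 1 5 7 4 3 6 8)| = 9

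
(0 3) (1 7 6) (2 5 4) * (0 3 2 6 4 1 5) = (0 2) (1 7 4 6 5) 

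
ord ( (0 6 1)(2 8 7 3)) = 12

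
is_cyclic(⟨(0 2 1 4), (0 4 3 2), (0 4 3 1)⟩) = no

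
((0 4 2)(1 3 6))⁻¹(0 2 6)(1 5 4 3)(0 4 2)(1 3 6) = (0 1 4)(2 6 3 5)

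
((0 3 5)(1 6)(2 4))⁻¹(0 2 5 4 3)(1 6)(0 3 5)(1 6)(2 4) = (0 2 5 3 4)(1 6)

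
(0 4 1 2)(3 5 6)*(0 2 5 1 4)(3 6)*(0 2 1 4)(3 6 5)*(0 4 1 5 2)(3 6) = (1 6 2 5 3)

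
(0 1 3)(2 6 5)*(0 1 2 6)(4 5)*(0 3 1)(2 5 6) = (0 5 2 3)(4 6)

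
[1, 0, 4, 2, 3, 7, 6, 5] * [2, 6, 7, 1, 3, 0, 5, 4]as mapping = [0→6, 1→2, 2→3, 3→7, 4→1, 5→4, 6→5, 7→0]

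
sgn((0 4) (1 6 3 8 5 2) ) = 1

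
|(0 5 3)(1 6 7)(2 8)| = 6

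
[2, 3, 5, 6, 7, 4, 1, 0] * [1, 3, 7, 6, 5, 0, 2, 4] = [7, 6, 0, 2, 4, 5, 3, 1]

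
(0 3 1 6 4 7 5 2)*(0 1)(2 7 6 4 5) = (0 3)(1 4 6 5 7 2)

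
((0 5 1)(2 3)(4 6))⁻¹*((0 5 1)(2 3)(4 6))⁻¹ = (0 5 1)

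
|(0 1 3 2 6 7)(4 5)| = 6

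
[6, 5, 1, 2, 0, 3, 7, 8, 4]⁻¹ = [4, 2, 3, 5, 8, 1, 0, 6, 7]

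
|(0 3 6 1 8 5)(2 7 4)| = 6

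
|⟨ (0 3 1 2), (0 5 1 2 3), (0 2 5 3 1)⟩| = 20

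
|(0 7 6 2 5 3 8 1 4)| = 9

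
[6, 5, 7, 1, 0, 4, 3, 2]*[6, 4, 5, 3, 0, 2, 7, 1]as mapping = [0→7, 1→2, 2→1, 3→4, 4→6, 5→0, 6→3, 7→5]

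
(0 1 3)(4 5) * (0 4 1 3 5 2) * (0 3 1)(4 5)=(0 1 4 2 3 5)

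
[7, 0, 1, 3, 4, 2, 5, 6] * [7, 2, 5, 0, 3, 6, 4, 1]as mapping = [0→1, 1→7, 2→2, 3→0, 4→3, 5→5, 6→6, 7→4]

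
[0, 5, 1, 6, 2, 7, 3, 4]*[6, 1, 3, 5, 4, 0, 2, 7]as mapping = [0→6, 1→0, 2→1, 3→2, 4→3, 5→7, 6→5, 7→4]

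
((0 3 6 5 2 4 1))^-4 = (0 5 1 6 4 3 2)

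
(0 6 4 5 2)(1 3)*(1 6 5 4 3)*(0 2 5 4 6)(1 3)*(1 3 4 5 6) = (0 5 6 3)(1 4)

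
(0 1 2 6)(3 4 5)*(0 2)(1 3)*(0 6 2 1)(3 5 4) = (0 5)(1 6)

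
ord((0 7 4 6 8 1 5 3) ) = 8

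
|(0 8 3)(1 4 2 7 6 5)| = 6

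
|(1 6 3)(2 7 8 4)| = 12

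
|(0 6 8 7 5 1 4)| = 7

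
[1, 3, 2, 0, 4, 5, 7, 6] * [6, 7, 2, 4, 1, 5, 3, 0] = [7, 4, 2, 6, 1, 5, 0, 3]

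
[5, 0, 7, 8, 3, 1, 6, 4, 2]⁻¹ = [1, 5, 8, 4, 7, 0, 6, 2, 3]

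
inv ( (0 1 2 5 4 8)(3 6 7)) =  (0 8 4 5 2 1)(3 7 6)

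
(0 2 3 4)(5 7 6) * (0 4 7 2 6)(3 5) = (0 6 3 7)(2 5)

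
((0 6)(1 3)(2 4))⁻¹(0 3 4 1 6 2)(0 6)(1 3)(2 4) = (0 4 6 1 2 3)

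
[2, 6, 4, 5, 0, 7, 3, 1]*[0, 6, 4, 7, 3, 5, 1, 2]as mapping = [0→4, 1→1, 2→3, 3→5, 4→0, 5→2, 6→7, 7→6]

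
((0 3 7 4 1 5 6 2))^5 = (0 5 7 2 1 3 6 4)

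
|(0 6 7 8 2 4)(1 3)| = 6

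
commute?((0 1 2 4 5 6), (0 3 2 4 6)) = no:(0 1 2 4 5 6)*(0 3 2 4 6) = (0 1 4 5)(2 6 3), (0 3 2 4 6)*(0 1 2 4 5 6) = (0 3 4)(1 2 5 6)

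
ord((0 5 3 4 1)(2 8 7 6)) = 20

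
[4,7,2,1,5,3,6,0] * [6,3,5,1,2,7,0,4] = [2,4,5,3,7,1,0,6]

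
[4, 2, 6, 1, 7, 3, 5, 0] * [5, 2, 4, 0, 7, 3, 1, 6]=[7, 4, 1, 2, 6, 0, 3, 5]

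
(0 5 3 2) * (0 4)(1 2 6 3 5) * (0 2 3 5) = (0 1 3 6 5)(2 4)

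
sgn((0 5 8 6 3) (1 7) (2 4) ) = 1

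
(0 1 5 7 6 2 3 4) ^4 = (0 6) (1 2) (3 5) (4 7) 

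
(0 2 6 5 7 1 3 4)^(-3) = (0 1 6 4 7 2 3 5)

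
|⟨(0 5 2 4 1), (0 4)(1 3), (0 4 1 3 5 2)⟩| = 120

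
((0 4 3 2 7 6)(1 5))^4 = (0 7 3)(2 4 6)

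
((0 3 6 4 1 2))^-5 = (0 3 6 4 1 2)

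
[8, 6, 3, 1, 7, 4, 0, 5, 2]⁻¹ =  [6, 3, 8, 2, 5, 7, 1, 4, 0]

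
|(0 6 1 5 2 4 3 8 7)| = 9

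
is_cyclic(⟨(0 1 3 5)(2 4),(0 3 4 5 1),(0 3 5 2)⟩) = no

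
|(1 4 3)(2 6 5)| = 3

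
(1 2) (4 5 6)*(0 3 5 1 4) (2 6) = (0 3 5 2 4 1 6) 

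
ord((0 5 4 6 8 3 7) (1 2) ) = 14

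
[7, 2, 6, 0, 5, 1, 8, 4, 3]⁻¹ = [3, 5, 1, 8, 7, 4, 2, 0, 6]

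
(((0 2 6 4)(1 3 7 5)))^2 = (0 6)(1 7)(2 4)(3 5)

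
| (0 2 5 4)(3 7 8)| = 12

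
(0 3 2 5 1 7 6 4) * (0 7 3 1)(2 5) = (0 1 3 5)(4 7 6)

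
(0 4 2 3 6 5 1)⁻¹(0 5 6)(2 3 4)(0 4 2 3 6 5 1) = (1 5 4)(2 3 6)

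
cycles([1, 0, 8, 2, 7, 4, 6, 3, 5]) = (0 1)(2 8 5 4 7 3)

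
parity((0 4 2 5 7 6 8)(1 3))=odd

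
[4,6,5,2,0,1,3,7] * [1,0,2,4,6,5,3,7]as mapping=[0→6,1→3,2→5,3→2,4→1,5→0,6→4,7→7]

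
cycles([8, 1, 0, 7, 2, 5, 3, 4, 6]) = (0 8 6 3 7 4 2)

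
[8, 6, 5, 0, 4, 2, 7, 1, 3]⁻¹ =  [3, 7, 5, 8, 4, 2, 1, 6, 0]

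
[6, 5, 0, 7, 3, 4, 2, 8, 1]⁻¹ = [2, 8, 6, 4, 5, 1, 0, 3, 7]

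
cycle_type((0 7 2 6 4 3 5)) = 7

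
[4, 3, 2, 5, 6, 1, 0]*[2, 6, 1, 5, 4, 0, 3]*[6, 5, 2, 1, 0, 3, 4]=[0, 3, 5, 6, 1, 4, 2]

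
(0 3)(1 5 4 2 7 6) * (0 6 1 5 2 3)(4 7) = (1 2 4 3 6 5 7)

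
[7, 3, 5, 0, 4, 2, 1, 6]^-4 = [7, 3, 2, 0, 4, 5, 1, 6]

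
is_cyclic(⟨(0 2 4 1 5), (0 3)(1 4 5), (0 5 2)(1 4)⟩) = no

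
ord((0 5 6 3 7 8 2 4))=8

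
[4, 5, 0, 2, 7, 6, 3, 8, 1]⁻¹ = [2, 8, 3, 6, 0, 1, 5, 4, 7]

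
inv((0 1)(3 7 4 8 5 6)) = (0 1)(3 6 5 8 4 7)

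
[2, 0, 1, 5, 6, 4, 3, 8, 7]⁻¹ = [1, 2, 0, 6, 5, 3, 4, 8, 7]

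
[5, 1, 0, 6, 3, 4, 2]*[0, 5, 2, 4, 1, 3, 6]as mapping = [0→3, 1→5, 2→0, 3→6, 4→4, 5→1, 6→2]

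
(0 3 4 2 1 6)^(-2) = (0 1 4)(2 3 6)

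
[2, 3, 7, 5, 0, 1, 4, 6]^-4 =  [2, 5, 7, 1, 0, 3, 4, 6]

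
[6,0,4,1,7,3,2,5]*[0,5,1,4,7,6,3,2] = [3,0,7,5,2,4,1,6]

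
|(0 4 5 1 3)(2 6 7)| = 15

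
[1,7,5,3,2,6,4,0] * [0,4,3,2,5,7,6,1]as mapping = [0→4,1→1,2→7,3→2,4→3,5→6,6→5,7→0]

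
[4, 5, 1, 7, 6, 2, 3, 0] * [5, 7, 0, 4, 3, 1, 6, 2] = [3, 1, 7, 2, 6, 0, 4, 5]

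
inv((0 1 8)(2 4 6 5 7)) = (0 8 1)(2 7 5 6 4)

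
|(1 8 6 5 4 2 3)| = 7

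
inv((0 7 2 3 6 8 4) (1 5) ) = (0 4 8 6 3 2 7) (1 5) 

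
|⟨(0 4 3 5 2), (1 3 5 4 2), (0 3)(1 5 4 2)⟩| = 360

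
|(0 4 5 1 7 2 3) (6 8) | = 14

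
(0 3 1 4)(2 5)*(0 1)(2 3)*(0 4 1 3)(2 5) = (0 5)(3 4)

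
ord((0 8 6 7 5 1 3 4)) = 8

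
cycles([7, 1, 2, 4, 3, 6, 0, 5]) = (0 7 5 6)(3 4)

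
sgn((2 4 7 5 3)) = 1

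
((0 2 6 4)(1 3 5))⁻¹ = (0 4 6 2)(1 5 3)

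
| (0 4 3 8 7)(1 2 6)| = 15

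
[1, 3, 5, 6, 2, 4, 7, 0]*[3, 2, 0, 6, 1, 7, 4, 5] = [2, 6, 7, 4, 0, 1, 5, 3]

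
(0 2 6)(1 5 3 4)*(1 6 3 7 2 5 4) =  (0 5 7 2 3 1 4 6)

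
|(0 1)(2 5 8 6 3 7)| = 6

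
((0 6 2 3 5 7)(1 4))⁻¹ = (0 7 5 3 2 6)(1 4)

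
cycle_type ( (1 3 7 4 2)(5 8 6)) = 3.5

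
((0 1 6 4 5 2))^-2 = (0 5 6)(1 2 4)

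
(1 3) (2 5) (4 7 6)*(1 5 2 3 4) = (1 4 7 6) (3 5) 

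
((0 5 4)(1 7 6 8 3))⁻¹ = (0 4 5)(1 3 8 6 7)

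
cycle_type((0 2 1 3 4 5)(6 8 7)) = 3.6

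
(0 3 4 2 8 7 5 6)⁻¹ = (0 6 5 7 8 2 4 3)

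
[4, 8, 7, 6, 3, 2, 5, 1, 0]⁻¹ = [8, 7, 5, 4, 0, 6, 3, 2, 1]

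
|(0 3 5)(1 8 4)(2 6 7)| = 3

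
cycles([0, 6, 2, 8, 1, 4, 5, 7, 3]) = (1 6 5 4)(3 8)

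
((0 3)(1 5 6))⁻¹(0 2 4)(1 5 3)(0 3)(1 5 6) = (0 5 6)(2 4 3)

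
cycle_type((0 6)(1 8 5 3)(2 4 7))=2.3.4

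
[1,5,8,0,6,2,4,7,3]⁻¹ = [3,0,5,8,6,1,4,7,2]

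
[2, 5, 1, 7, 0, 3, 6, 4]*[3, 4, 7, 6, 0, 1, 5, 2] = [7, 1, 4, 2, 3, 6, 5, 0]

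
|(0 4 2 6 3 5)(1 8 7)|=6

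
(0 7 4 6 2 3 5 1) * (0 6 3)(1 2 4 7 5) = (0 5 2)(1 6 4 3)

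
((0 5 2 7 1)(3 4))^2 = (0 2 1 5 7)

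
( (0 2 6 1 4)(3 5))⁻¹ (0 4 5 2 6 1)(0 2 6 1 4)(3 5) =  (0 3 6 1 4 2)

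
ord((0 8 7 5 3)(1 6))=10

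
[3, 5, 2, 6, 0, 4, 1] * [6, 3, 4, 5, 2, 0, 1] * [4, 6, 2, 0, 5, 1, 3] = [1, 4, 5, 6, 3, 2, 0]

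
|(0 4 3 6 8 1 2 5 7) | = 9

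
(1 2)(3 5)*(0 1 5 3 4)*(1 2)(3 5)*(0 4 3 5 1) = (0 2 5 3 1)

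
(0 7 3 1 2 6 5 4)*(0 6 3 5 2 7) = (1 7 5 4 6 2 3)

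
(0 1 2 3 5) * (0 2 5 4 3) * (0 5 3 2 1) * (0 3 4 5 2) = (0 3 5 1 4)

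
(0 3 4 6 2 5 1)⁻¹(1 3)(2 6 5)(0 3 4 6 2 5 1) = (0 4)(1 5 2)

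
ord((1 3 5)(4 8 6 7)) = 12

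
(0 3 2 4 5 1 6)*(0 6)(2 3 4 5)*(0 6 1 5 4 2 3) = (0 2 4 3)(1 6)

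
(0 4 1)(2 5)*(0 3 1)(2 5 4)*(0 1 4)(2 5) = (0 5 2)(1 3 4)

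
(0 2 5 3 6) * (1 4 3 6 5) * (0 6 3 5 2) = (1 4 5 3 2)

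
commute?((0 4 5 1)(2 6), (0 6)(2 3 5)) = no:(0 4 5 1)(2 6)*(0 6)(2 3 5) = (0 4 2)(1 6 3 5), (0 6)(2 3 5)*(0 4 5 1)(2 6) = (0 2 3 1)(4 5 6)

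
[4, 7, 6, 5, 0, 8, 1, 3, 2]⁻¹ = [4, 6, 8, 7, 0, 3, 2, 1, 5]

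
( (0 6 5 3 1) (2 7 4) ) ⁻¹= (0 1 3 5 6) (2 4 7) 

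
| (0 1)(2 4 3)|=6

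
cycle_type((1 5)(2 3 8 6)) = 2.4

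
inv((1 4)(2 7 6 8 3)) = (1 4)(2 3 8 6 7)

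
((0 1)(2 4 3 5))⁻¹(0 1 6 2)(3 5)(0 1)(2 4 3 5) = (0 6 4 1)(2 5)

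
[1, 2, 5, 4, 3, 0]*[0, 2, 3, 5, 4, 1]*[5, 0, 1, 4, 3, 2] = [1, 4, 0, 3, 2, 5]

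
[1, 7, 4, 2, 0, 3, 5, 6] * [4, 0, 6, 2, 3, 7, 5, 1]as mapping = [0→0, 1→1, 2→3, 3→6, 4→4, 5→2, 6→7, 7→5]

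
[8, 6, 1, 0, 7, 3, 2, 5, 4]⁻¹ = [3, 2, 6, 5, 8, 7, 1, 4, 0]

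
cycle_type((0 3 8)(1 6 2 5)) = 3.4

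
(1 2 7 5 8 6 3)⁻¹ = (1 3 6 8 5 7 2)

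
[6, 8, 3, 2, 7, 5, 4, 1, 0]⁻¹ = [8, 7, 3, 2, 6, 5, 0, 4, 1]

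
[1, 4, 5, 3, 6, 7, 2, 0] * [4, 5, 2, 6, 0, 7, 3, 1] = [5, 0, 7, 6, 3, 1, 2, 4]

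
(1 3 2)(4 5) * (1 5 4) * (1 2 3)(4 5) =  (2 4 5)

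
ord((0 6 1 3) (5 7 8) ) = 12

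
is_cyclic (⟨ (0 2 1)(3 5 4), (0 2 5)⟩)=no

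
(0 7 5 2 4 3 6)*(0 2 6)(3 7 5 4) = (0 5 6 2 3)(4 7)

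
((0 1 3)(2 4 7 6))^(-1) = (0 3 1)(2 6 7 4)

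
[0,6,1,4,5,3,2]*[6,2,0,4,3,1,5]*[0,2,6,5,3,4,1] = [1,4,6,5,2,3,0] 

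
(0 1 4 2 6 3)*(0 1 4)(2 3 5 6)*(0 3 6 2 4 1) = (0 1 3)(2 4 6 5)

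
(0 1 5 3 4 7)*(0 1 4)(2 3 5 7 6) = (0 4 6 2 3)(1 7)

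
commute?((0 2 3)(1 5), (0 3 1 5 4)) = no:(0 2 3)(1 5)*(0 3 1 5 4) = (0 2 1 4), (0 3 1 5 4)*(0 2 3)(1 5) = (2 3 5 4)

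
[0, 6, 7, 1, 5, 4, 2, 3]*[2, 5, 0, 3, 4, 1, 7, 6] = [2, 7, 6, 5, 1, 4, 0, 3]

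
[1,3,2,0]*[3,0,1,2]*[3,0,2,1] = [3,2,0,1]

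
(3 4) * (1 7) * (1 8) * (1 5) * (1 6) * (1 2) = (1 7 8 5 6 2)(3 4)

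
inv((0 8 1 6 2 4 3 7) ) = (0 7 3 4 2 6 1 8) 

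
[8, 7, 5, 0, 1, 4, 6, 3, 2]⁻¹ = [3, 4, 8, 7, 5, 2, 6, 1, 0]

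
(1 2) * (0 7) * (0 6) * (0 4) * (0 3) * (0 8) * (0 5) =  (0 7 6 4 3 8 5)(1 2)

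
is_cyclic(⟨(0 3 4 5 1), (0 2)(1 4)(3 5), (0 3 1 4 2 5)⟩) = no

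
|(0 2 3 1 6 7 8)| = 7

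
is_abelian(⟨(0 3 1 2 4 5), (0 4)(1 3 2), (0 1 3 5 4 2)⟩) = no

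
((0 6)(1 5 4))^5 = (0 6)(1 4 5)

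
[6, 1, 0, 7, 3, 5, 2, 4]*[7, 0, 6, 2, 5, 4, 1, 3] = [1, 0, 7, 3, 2, 4, 6, 5]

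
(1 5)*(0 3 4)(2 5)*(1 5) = (0 3 4)(1 2)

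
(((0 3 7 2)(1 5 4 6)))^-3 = (0 3 7 2)(1 5 4 6)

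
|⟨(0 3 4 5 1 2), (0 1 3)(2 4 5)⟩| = 720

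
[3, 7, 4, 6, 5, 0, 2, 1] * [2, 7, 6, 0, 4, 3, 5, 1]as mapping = [0→0, 1→1, 2→4, 3→5, 4→3, 5→2, 6→6, 7→7]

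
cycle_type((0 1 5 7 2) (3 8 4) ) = 3.5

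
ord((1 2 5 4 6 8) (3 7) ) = 6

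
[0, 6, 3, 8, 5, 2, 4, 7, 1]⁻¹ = [0, 8, 5, 2, 6, 4, 1, 7, 3]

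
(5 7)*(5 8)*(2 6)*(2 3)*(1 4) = (1 4)(2 6 3)(5 7 8)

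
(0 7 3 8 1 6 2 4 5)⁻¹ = (0 5 4 2 6 1 8 3 7)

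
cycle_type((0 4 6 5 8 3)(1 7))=2.6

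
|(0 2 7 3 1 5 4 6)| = 8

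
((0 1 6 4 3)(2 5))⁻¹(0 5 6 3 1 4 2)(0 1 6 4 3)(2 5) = (0 6 3 5 1 2 4)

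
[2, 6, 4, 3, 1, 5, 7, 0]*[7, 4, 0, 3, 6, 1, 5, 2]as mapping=[0→0, 1→5, 2→6, 3→3, 4→4, 5→1, 6→2, 7→7]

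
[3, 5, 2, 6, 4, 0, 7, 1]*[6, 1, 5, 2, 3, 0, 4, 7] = [2, 0, 5, 4, 3, 6, 7, 1]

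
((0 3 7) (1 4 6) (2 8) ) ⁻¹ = (0 7 3) (1 6 4) (2 8) 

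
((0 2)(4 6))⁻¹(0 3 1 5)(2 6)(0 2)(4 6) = (0 4)(1 5 2 3)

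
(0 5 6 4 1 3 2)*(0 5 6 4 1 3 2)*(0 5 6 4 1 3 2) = (0 4 2 6 3 5 1)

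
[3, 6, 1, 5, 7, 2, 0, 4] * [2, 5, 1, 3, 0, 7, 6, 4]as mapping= [0→3, 1→6, 2→5, 3→7, 4→4, 5→1, 6→2, 7→0]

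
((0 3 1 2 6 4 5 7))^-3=(0 4 1 7 6 3 5 2)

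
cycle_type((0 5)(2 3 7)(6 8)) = 2^2.3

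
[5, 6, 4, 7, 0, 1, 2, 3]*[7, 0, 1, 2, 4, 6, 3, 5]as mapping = [0→6, 1→3, 2→4, 3→5, 4→7, 5→0, 6→1, 7→2]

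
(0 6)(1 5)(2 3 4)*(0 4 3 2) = (0 6 4)(1 5)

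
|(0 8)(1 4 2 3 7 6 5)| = 14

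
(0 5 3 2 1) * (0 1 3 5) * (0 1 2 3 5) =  (0 1 2 5)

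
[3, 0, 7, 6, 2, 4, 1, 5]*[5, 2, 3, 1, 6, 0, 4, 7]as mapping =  [0→1, 1→5, 2→7, 3→4, 4→3, 5→6, 6→2, 7→0]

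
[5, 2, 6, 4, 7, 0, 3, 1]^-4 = [0, 6, 3, 7, 1, 5, 4, 2]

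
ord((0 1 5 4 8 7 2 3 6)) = 9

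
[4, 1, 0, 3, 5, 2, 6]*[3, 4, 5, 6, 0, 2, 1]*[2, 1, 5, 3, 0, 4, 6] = [2, 0, 3, 6, 5, 4, 1]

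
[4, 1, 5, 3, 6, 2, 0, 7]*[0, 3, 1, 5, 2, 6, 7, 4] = [2, 3, 6, 5, 7, 1, 0, 4]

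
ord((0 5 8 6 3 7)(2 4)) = 6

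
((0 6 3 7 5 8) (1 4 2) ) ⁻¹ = (0 8 5 7 3 6) (1 2 4) 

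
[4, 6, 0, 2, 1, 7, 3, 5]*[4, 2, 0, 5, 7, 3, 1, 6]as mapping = [0→7, 1→1, 2→4, 3→0, 4→2, 5→6, 6→5, 7→3]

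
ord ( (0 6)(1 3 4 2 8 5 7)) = 14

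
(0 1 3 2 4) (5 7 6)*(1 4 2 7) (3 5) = (0 4) (1 5) (3 7 6) 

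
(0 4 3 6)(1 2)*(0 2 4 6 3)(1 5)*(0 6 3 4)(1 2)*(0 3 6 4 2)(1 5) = (0 6 5)(1 3 2)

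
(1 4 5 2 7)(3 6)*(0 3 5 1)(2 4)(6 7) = (0 3 7)(1 2 6 5 4)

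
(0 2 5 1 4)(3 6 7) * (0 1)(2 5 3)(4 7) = (0 5)(1 7 2 3 6 4)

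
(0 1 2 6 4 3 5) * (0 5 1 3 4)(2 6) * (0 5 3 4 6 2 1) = (0 4 6 5 3)(1 2)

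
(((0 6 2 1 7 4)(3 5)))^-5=(0 6 2 1 7 4)(3 5)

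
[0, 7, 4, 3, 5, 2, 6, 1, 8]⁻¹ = [0, 7, 5, 3, 2, 4, 6, 1, 8]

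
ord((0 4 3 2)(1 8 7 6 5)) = 20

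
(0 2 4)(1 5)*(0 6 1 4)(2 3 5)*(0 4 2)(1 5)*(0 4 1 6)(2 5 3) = (0 2 1 4)(3 6)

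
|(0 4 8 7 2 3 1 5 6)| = 9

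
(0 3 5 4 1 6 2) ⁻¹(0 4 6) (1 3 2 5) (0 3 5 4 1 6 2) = (0 4 6 5) (1 2 3) 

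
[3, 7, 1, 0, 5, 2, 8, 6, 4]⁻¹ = [3, 2, 5, 0, 8, 4, 7, 1, 6]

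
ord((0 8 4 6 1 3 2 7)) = 8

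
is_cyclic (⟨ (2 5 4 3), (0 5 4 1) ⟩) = no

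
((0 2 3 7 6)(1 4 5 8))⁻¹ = (0 6 7 3 2)(1 8 5 4)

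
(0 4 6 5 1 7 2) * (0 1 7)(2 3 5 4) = (0 2 1)(3 5 7)(4 6)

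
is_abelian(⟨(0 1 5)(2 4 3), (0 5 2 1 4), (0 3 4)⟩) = no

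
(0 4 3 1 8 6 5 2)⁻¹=(0 2 5 6 8 1 3 4)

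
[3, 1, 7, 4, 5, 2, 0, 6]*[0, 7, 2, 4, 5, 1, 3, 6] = [4, 7, 6, 5, 1, 2, 0, 3]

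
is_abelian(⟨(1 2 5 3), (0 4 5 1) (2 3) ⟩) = no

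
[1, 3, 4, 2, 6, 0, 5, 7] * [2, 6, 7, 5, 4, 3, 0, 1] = [6, 5, 4, 7, 0, 2, 3, 1]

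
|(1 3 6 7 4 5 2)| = 7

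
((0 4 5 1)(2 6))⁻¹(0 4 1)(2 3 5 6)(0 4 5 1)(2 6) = (0 4 5)(1 2 6 3)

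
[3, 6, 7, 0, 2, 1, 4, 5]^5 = [3, 5, 4, 0, 6, 7, 1, 2]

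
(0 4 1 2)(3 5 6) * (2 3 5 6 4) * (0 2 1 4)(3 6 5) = (0 1 6 3 5)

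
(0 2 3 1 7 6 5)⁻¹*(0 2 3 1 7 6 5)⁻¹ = (0 6 1 2 5 7 3)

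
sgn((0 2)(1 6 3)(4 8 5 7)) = 1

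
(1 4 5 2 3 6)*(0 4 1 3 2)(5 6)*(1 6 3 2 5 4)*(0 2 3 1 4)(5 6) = (0 4 1 5 2 6 3)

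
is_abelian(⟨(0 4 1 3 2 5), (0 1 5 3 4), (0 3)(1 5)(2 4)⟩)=no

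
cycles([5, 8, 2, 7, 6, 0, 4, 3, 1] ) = (0 5)(1 8)(3 7)(4 6)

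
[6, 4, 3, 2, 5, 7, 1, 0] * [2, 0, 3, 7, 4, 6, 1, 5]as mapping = [0→1, 1→4, 2→7, 3→3, 4→6, 5→5, 6→0, 7→2]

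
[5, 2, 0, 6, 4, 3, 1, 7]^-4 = [3, 0, 5, 1, 4, 6, 2, 7]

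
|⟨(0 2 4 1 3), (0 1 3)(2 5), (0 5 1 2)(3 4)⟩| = 720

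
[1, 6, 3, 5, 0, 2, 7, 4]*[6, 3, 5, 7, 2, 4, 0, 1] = [3, 0, 7, 4, 6, 5, 1, 2]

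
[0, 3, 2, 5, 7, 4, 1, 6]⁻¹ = [0, 6, 2, 1, 5, 3, 7, 4]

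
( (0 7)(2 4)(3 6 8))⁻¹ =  (0 7)(2 4)(3 8 6)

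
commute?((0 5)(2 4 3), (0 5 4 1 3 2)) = no:(0 5)(2 4 3) * (0 5 4 1 3 2) = (0 4 2 1 3), (0 5 4 1 3 2) * (0 5)(2 4 3) = (1 2 5 3 4)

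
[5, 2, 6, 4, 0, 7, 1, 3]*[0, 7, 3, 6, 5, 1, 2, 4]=[1, 3, 2, 5, 0, 4, 7, 6]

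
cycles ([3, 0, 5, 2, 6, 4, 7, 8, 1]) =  (0 3 2 5 4 6 7 8 1)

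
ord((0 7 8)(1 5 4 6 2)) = 15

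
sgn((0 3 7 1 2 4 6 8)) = -1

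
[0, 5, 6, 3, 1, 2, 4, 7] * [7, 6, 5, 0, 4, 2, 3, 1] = [7, 2, 3, 0, 6, 5, 4, 1]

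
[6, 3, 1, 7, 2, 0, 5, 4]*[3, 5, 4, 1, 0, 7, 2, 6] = [2, 1, 5, 6, 4, 3, 7, 0]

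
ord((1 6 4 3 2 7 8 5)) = 8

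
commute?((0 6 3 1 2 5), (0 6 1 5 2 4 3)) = no:(0 6 3 1 2 5)*(0 6 1 5 2 4 3) = (0 1 4 3 5 6), (0 6 1 5 2 4 3)*(0 6 3 1 2 5) = (0 3 6 2 4 1)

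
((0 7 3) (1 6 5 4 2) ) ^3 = (1 4 6 2 5) 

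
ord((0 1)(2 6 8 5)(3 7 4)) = 12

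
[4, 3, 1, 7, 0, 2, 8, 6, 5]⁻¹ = [4, 2, 5, 1, 0, 8, 7, 3, 6]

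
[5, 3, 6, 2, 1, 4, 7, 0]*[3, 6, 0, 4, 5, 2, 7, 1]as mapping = [0→2, 1→4, 2→7, 3→0, 4→6, 5→5, 6→1, 7→3]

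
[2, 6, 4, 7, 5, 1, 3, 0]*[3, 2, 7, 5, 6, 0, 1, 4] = [7, 1, 6, 4, 0, 2, 5, 3]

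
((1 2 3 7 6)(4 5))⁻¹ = (1 6 7 3 2)(4 5)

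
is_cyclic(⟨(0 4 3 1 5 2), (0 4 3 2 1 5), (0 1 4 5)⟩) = no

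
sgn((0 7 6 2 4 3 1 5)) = -1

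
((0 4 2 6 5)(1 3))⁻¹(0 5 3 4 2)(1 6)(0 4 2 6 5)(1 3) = (0 1 2 6 4)(3 5)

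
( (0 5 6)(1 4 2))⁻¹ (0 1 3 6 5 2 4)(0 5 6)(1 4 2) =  (0 6 1 2 5 4 3)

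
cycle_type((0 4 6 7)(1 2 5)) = 3.4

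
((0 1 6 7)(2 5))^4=()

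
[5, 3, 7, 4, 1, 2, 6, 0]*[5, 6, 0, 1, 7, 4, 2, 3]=[4, 1, 3, 7, 6, 0, 2, 5]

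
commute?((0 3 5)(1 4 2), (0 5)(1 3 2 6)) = no:(0 3 5)(1 4 2)*(0 5)(1 3 2 6) = (0 2 3)(1 4 6), (0 5)(1 3 2 6)*(0 3 5)(1 4 2) = (1 5 3)(2 6 4)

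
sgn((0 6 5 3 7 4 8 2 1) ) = 1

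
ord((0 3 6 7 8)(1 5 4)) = 15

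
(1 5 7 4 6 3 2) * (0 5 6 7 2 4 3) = (0 5 2 1 6)(3 4 7)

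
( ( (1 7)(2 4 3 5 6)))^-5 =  (1 7)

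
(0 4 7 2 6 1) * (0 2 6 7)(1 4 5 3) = (0 5 3 1 2 7 6 4)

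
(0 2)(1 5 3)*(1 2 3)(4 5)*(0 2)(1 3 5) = (0 5 3)(1 4)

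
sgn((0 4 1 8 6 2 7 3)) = -1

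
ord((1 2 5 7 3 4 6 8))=8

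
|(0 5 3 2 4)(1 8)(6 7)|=10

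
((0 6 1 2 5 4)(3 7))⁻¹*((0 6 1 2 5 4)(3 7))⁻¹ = (0 5 1)(2 6 4)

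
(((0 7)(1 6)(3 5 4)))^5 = (0 7)(1 6)(3 4 5)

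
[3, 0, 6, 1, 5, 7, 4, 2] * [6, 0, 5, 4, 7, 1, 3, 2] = [4, 6, 3, 0, 1, 2, 7, 5]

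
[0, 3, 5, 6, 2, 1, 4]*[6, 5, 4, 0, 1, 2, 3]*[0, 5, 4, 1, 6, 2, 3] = [3, 0, 4, 1, 6, 2, 5]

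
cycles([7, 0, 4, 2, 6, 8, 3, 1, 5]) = (0 7 1)(2 4 6 3)(5 8)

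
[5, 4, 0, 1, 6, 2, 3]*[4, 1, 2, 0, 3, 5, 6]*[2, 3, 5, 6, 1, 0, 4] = [0, 6, 1, 3, 4, 5, 2]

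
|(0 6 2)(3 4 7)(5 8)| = 6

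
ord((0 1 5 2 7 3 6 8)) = 8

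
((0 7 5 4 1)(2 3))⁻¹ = (0 1 4 5 7)(2 3)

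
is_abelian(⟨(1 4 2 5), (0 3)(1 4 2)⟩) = no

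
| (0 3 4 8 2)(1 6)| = 10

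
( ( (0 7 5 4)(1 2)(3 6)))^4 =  ()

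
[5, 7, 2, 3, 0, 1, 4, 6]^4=[6, 0, 2, 3, 7, 4, 1, 5]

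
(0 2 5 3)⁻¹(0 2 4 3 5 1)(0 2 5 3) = (0 3 1 2 5 4)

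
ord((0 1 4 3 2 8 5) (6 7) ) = 14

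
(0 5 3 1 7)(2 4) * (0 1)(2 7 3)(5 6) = (0 6 5 2 4 7 1 3)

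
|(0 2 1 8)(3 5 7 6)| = 4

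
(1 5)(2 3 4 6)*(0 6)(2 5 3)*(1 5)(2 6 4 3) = (0 4)(1 2 6)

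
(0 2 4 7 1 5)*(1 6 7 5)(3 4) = (0 2 3 4 5)(6 7)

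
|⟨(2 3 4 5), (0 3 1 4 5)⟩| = 720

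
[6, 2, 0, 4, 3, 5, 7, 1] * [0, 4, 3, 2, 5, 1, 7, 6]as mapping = [0→7, 1→3, 2→0, 3→5, 4→2, 5→1, 6→6, 7→4]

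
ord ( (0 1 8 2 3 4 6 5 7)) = 9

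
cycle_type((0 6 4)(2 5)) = 2.3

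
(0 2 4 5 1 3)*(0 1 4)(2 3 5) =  (0 3 1 5 4 2)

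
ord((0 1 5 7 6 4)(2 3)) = 6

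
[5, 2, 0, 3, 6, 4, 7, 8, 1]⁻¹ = [2, 8, 1, 3, 5, 0, 4, 6, 7]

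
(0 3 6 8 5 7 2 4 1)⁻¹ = (0 1 4 2 7 5 8 6 3)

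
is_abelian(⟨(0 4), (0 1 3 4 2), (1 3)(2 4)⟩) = no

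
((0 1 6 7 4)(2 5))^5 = (2 5)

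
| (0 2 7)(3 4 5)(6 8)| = 6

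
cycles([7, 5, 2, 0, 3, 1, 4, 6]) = (0 7 6 4 3)(1 5)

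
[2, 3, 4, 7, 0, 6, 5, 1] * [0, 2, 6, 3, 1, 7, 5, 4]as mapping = [0→6, 1→3, 2→1, 3→4, 4→0, 5→5, 6→7, 7→2]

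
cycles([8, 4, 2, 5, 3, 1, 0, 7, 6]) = (0 8 6)(1 4 3 5)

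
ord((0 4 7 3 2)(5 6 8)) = 15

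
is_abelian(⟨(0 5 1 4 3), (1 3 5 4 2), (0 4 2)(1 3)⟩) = no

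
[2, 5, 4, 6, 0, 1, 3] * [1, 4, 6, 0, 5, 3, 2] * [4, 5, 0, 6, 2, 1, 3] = [3, 6, 1, 0, 5, 2, 4]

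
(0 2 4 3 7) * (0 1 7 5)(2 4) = (0 4 3 5)(1 7)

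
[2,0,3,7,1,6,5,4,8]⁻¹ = [1,4,0,2,7,6,5,3,8]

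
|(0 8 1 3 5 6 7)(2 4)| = 14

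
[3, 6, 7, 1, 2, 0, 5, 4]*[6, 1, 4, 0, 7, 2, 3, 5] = [0, 3, 5, 1, 4, 6, 2, 7]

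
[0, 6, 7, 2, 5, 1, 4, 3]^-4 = [0, 1, 3, 7, 4, 5, 6, 2]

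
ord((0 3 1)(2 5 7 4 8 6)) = 6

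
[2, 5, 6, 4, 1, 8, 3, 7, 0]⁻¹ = [8, 4, 0, 6, 3, 1, 2, 7, 5]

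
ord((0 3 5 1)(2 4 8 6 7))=20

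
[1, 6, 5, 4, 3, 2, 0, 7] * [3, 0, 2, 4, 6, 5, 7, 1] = [0, 7, 5, 6, 4, 2, 3, 1]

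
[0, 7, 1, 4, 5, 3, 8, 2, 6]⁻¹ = [0, 2, 7, 5, 3, 4, 8, 1, 6]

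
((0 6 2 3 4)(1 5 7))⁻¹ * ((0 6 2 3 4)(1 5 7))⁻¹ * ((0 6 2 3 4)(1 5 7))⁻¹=(0 2 4 6 3)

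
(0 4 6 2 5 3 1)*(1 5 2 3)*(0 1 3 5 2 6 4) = (2 6 5 3)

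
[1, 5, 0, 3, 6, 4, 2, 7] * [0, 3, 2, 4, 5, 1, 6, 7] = [3, 1, 0, 4, 6, 5, 2, 7]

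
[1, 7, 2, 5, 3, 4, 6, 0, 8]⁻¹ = [7, 0, 2, 4, 5, 3, 6, 1, 8]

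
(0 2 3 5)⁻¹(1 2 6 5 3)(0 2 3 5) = (0 5 1 3 6)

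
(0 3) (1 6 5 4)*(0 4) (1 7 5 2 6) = (0 3 4 7 5) (2 6) 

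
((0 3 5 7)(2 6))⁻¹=(0 7 5 3)(2 6)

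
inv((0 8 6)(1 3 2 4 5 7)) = (0 6 8)(1 7 5 4 2 3)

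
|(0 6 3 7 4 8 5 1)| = 8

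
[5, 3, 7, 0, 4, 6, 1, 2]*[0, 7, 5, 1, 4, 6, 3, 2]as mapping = [0→6, 1→1, 2→2, 3→0, 4→4, 5→3, 6→7, 7→5]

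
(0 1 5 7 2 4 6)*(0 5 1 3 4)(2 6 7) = (0 3 4 7 6 5 2)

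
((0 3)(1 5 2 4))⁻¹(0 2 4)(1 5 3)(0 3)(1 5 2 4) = (0 5 2)(1 3 4)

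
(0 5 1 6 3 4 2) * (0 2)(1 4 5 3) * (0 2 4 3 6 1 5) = (0 6 5 3)(2 4)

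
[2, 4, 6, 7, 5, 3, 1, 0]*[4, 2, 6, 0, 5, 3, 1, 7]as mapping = [0→6, 1→5, 2→1, 3→7, 4→3, 5→0, 6→2, 7→4]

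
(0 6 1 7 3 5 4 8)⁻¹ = (0 8 4 5 3 7 1 6)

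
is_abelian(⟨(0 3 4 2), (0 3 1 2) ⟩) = no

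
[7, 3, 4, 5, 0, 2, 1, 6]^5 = [5, 0, 1, 7, 3, 6, 4, 2]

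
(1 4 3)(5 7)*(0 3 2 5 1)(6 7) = (0 3)(1 4 2 5 6 7)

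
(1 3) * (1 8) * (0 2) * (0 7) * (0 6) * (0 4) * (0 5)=(0 2 7 6 4 5)(1 3 8)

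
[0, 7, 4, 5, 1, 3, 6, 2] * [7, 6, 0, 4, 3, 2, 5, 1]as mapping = [0→7, 1→1, 2→3, 3→2, 4→6, 5→4, 6→5, 7→0]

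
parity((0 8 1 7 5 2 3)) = even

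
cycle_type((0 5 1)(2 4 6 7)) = 3.4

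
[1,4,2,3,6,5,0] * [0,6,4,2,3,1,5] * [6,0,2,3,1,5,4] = [4,3,1,2,5,0,6]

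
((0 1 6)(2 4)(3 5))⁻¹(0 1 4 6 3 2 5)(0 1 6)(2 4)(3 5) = (0 5 4 3 1 6 2)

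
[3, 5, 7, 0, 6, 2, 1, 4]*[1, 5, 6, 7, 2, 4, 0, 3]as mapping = [0→7, 1→4, 2→3, 3→1, 4→0, 5→6, 6→5, 7→2]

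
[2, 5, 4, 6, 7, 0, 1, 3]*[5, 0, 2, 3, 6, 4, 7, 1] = [2, 4, 6, 7, 1, 5, 0, 3]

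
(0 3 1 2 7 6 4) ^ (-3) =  (0 7 3 6 1 4 2) 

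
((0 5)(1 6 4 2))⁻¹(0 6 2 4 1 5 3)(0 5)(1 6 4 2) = (0 3 5 4 1 2 6)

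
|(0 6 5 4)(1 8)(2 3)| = 4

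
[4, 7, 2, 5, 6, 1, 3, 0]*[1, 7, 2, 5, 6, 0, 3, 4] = [6, 4, 2, 0, 3, 7, 5, 1]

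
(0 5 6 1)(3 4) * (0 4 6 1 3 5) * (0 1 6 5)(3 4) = (0 1 3 5 6 4)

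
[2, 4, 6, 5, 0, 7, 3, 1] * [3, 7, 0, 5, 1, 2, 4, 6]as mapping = [0→0, 1→1, 2→4, 3→2, 4→3, 5→6, 6→5, 7→7]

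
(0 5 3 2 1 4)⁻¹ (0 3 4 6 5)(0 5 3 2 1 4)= (0 6 3 5 2)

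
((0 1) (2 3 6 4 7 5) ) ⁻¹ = (0 1) (2 5 7 4 6 3) 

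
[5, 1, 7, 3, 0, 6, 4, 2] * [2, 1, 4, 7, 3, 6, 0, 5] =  [6, 1, 5, 7, 2, 0, 3, 4]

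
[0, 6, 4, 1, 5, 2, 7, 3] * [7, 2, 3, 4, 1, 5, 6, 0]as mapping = [0→7, 1→6, 2→1, 3→2, 4→5, 5→3, 6→0, 7→4]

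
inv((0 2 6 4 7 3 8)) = (0 8 3 7 4 6 2)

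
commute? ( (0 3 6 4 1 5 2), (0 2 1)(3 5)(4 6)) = no: (0 3 6 4 1 5 2)*(0 2 1)(3 5)(4 6) = (0 5 1 3 4), (0 2 1)(3 5)(4 6)*(0 3 6 4 1 5 2) = (1 3 2 5 6)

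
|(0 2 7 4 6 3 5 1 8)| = 9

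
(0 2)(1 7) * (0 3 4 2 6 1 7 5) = (0 6 1 5)(2 3 4)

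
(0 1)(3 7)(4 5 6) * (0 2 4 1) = (1 2 4 5 6)(3 7)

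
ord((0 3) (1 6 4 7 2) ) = 10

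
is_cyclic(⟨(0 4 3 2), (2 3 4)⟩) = no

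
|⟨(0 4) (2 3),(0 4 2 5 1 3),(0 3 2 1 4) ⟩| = 720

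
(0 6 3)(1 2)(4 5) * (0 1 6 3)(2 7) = (0 3 1 7 2 6)(4 5)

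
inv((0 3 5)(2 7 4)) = (0 5 3)(2 4 7)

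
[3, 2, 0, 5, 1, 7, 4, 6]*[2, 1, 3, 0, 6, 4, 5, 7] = [0, 3, 2, 4, 1, 7, 6, 5]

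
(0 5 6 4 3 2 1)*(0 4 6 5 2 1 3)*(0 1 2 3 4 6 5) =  (0 3 2 4 1 6 5)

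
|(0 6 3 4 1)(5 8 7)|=15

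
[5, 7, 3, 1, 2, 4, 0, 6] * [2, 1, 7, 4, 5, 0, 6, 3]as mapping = [0→0, 1→3, 2→4, 3→1, 4→7, 5→5, 6→2, 7→6]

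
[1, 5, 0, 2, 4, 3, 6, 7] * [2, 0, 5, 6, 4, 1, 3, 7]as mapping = [0→0, 1→1, 2→2, 3→5, 4→4, 5→6, 6→3, 7→7]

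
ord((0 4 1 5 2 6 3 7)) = 8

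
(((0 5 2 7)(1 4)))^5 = (0 5 2 7)(1 4)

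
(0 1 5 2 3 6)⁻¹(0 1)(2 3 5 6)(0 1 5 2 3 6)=(0 3 6 2)(1 5)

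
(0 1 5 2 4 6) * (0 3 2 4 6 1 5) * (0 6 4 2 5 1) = (0 1 6 3 5 2 4)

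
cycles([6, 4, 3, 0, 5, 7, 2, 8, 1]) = (0 6 2 3)(1 4 5 7 8)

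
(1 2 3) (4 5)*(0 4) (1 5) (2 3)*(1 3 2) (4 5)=(0 5) (1 2) (3 4) 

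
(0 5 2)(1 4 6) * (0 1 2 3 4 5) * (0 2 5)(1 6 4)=(0 2 6 5 3 1)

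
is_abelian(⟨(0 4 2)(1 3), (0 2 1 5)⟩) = no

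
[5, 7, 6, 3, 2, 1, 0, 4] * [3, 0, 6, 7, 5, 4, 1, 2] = [4, 2, 1, 7, 6, 0, 3, 5]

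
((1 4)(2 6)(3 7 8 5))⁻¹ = (1 4)(2 6)(3 5 8 7)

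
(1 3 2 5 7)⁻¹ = (1 7 5 2 3)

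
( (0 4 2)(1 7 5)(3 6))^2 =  (0 2 4)(1 5 7)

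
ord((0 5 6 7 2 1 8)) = 7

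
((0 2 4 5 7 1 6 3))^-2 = (0 6 7 4)(1 5 2 3)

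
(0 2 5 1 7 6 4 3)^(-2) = (0 4 7 5)(1 2 3 6)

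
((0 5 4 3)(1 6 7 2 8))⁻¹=(0 3 4 5)(1 8 2 7 6)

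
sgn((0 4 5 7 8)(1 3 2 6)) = -1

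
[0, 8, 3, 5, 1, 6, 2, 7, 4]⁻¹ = [0, 4, 6, 2, 8, 3, 5, 7, 1]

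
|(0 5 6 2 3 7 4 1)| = 8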